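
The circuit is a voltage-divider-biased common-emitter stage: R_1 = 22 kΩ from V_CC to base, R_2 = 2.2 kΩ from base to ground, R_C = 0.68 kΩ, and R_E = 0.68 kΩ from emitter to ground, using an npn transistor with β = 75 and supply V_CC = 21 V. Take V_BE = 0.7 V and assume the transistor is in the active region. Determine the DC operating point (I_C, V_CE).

Thevenize the base divider: V_Th = V_CC·R_2/(R_1+R_2) = 21×2.2/24.2 = 1.91 V, R_Th = R_1‖R_2 = 2 kΩ.
Base-emitter loop: V_Th = I_B·R_Th + V_BE + (β+1)I_B·R_E, so I_B = (1.91 − 0.7) / (2 + 76×0.68) = 0.0225 mA.
I_C = β·I_B = 75×0.0225 = 1.69 mA, and I_E = (β+1)I_B = 1.71 mA.
V_CE = V_CC − I_C·R_C − I_E·R_E = 21 − 1.69×0.68 − 1.71×0.68 = 18.7 V.
V_CE = 18.7 V > 0.2 V confirms active-region operation.

I_C ≈ 1.7 mA, V_CE ≈ 19 V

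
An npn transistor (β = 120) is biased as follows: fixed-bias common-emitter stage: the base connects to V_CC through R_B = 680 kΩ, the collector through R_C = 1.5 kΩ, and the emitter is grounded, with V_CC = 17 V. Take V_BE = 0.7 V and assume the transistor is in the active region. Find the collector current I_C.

Base loop: V_CC = I_B·R_B + V_BE, so I_B = (17 − 0.7)/680 kΩ = 0.024 mA.
In the active region I_C = β·I_B = 120 × 0.024 = 2.88 mA.
Collector loop: V_CE = V_CC − I_C·R_C = 17 − 2.88×1.5 = 12.7 V.
Since V_CE = 12.7 V > V_CE(sat) ≈ 0.2 V, the transistor is in the active region as assumed.

I_C ≈ 2.9 mA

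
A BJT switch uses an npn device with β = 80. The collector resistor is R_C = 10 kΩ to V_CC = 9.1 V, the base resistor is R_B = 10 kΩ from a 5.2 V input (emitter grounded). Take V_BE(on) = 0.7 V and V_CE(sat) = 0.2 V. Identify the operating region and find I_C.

Assume active: I_B = (5.2 − 0.7)/10 = 0.45 mA, giving I_C = β·I_B = 36 mA.
But then V_CE = 9.1 − 36×10 = -351 V < V_CE(sat) = 0.2 V — impossible in the active region.
So the transistor is saturated. With V_CE = 0.2 V, I_C = (V_CC − 0.2)/R_C = 8.9/10 = 0.89 mA.
Check: β·I_B = 36 mA > I_C = 0.89 mA, confirming saturation.

saturation; I_C ≈ 0.89 mA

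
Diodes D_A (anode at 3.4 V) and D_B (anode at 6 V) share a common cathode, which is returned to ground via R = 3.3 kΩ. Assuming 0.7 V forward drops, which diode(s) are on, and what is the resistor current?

Only D_B conducts; I_R ≈ 1.6 mA

Assume both conduct. Then node N would need to be at both 3.4−0.7 = 2.7 V and 6−0.7 = 5.3 V, which is impossible.
Assume only D_B conducts: V_N = 6 − 0.7 = 5.3 V, so I_R = 5.3/3.3 = 1.61 mA.
Check D_A: its anode-to-cathode voltage is 3.4 − 5.3 = -1.9 V < 0.7 V, so it is off. The assumption is consistent.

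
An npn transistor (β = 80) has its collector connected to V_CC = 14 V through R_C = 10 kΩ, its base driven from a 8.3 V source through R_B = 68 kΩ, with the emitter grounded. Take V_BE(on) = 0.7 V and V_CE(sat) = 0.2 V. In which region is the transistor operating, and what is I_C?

saturation; I_C ≈ 1.4 mA

Assume active: I_B = (8.3 − 0.7)/68 = 0.112 mA, giving I_C = β·I_B = 8.94 mA.
But then V_CE = 14 − 8.94×10 = -75.4 V < V_CE(sat) = 0.2 V — impossible in the active region.
So the transistor is saturated. With V_CE = 0.2 V, I_C = (V_CC − 0.2)/R_C = 13.8/10 = 1.38 mA.
Check: β·I_B = 8.94 mA > I_C = 1.38 mA, confirming saturation.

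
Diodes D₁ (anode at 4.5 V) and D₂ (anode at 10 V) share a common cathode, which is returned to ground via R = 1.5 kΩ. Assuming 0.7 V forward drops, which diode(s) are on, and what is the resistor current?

Assume both conduct. Then node N would need to be at both 4.5−0.7 = 3.8 V and 10−0.7 = 9.3 V, which is impossible.
Assume only D₂ conducts: V_N = 10 − 0.7 = 9.3 V, so I_R = 9.3/1.5 = 6.2 mA.
Check D₁: its anode-to-cathode voltage is 4.5 − 9.3 = -4.8 V < 0.7 V, so it is off. The assumption is consistent.

Only D₂ conducts; I_R ≈ 6.2 mA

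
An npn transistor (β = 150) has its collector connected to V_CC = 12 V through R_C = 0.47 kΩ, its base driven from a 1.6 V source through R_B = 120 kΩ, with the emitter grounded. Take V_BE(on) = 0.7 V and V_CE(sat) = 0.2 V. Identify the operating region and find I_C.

Assume active. Base-emitter loop: I_B = (V_BB − V_BE)/R_B = (1.6 − 0.7)/120 = 0.0075 mA.
I_C = β·I_B = 150×0.0075 = 1.13 mA.
V_CE = V_CC − I_C·R_C = 12 − 1.13×0.47 = 11.5 V > V_CE(sat), so the active-region assumption holds.

active; I_C ≈ 1.1 mA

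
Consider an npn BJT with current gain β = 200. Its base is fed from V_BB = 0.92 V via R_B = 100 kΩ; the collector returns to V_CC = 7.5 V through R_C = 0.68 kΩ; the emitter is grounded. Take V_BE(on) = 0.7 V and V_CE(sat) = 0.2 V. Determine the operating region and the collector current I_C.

active; I_C ≈ 0.44 mA

Assume active. Base-emitter loop: I_B = (V_BB − V_BE)/R_B = (0.92 − 0.7)/100 = 0.0022 mA.
I_C = β·I_B = 200×0.0022 = 0.44 mA.
V_CE = V_CC − I_C·R_C = 7.5 − 0.44×0.68 = 7.2 V > V_CE(sat), so the active-region assumption holds.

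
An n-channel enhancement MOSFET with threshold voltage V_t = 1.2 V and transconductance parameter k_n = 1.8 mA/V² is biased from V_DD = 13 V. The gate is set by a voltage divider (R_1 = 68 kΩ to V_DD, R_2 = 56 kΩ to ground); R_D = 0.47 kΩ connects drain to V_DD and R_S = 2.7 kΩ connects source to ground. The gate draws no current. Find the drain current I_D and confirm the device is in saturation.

I_D ≈ 1.3 mA

V_G = V_DD·R_2/(R_1+R_2) = 13×56/124 = 5.87 V.
Assume saturation: I_D = (k_n/2)(V_GS − V_t)² with V_GS = V_G − I_D·R_S = 5.87 − 2.7·I_D.
Substituting gives 6.56·I_D² − 23.7·I_D + 19.6 = 0, with roots I_D = 1.29 or 2.33 mA.
The root I_D = 2.33 mA gives V_GS = -0.407 V ≤ V_t, so take I_D = 1.29 mA.
Then V_GS = 2.4 V and V_DS = V_DD − I_D(R_D+R_S) = 13 − 1.29×3.17 = 8.92 V.
Saturation requires V_DS ≥ V_GS − V_t = 1.2 V; 8.92 ≥ 1.2 ✓.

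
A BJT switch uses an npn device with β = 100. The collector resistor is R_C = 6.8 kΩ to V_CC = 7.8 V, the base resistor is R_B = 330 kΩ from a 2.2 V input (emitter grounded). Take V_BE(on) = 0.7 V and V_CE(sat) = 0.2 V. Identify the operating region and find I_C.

Assume active. Base-emitter loop: I_B = (V_BB − V_BE)/R_B = (2.2 − 0.7)/330 = 0.00455 mA.
I_C = β·I_B = 100×0.00455 = 0.455 mA.
V_CE = V_CC − I_C·R_C = 7.8 − 0.455×6.8 = 4.71 V > V_CE(sat), so the active-region assumption holds.

active; I_C ≈ 0.45 mA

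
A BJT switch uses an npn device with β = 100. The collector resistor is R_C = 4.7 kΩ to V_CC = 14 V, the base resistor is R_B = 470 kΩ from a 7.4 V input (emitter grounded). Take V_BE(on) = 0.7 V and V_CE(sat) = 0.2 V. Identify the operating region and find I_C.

Assume active. Base-emitter loop: I_B = (V_BB − V_BE)/R_B = (7.4 − 0.7)/470 = 0.0143 mA.
I_C = β·I_B = 100×0.0143 = 1.43 mA.
V_CE = V_CC − I_C·R_C = 14 − 1.43×4.7 = 7.3 V > V_CE(sat), so the active-region assumption holds.

active; I_C ≈ 1.4 mA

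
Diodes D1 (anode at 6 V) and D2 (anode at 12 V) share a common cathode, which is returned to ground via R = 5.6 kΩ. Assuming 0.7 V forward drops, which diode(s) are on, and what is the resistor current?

Assume both conduct. Then node N would need to be at both 6−0.7 = 5.3 V and 12−0.7 = 11.3 V, which is impossible.
Assume only D2 conducts: V_N = 12 − 0.7 = 11.3 V, so I_R = 11.3/5.6 = 2.02 mA.
Check D1: its anode-to-cathode voltage is 6 − 11.3 = -5.3 V < 0.7 V, so it is off. The assumption is consistent.

Only D2 conducts; I_R ≈ 2 mA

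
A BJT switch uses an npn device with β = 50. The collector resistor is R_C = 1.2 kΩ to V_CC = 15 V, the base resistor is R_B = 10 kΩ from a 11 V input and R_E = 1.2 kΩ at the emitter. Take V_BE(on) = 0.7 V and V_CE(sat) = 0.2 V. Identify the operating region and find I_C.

saturation; I_C ≈ 6 mA

Assume active: I_B = (11 − 0.7)/(10 + 51×1.2) = 0.145 mA, I_C = β·I_B = 7.23 mA.
Then V_CE = 15 − 7.23×1.2 − 7.38×1.2 = -2.53 V < 0.2 V — the active assumption fails.
Re-solve with V_CE = 0.2 V. KCL at the emitter: V_E/R_E = (V_BB−0.7−V_E)/R_B + (V_CC−0.2−V_E)/R_C, giving V_E = 7.56 V.
I_C = (V_CC − 0.2 − V_E)/R_C = (14.8 − 7.56)/1.2 = 6.03 mA.
Check: I_B = (10.3 − 7.56)/10 = 0.274 mA, and β·I_B = 13.7 mA > I_C, confirming saturation.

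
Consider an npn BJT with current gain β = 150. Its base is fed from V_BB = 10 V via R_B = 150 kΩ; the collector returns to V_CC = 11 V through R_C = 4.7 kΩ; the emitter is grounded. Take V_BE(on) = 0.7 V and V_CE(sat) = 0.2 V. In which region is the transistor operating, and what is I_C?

saturation; I_C ≈ 2.3 mA

Assume active: I_B = (10 − 0.7)/150 = 0.062 mA, giving I_C = β·I_B = 9.3 mA.
But then V_CE = 11 − 9.3×4.7 = -32.7 V < V_CE(sat) = 0.2 V — impossible in the active region.
So the transistor is saturated. With V_CE = 0.2 V, I_C = (V_CC − 0.2)/R_C = 10.8/4.7 = 2.3 mA.
Check: β·I_B = 9.3 mA > I_C = 2.3 mA, confirming saturation.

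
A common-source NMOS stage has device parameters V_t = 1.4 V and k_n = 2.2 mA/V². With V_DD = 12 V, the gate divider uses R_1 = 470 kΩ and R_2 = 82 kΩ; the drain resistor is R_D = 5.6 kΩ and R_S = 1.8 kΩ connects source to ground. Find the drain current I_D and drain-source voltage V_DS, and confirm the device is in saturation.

I_D ≈ 0.071 mA, V_DS ≈ 11 V

V_G = V_DD·R_2/(R_1+R_2) = 12×82/552 = 1.78 V.
Assume saturation: I_D = (k_n/2)(V_GS − V_t)² with V_GS = V_G − I_D·R_S = 1.78 − 1.8·I_D.
Substituting gives 3.56·I_D² − 2.52·I_D + 0.161 = 0, with roots I_D = 0.0712 or 0.634 mA.
The root I_D = 0.634 mA gives V_GS = 0.641 V ≤ V_t, so take I_D = 0.0712 mA.
Then V_GS = 1.65 V and V_DS = V_DD − I_D(R_D+R_S) = 12 − 0.0712×7.4 = 11.5 V.
Saturation requires V_DS ≥ V_GS − V_t = 0.254 V; 11.5 ≥ 0.254 ✓.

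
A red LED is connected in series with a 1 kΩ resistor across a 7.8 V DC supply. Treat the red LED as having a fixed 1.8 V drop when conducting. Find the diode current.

KVL around the loop: 7.8 = V_D + I·R = 1.8 + I × 1 kΩ.
So I = (7.8 − 1.8) / 1 kΩ = 6 / 1 = 6 mA.

I ≈ 6 mA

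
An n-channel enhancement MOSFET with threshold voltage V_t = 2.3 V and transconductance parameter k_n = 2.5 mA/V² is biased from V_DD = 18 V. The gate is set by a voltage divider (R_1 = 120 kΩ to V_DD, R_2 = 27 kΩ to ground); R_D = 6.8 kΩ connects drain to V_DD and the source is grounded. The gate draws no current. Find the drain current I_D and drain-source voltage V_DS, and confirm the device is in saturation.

V_G = V_DD·R_2/(R_1+R_2) = 18×27/147 = 3.31 V. With the source grounded, V_GS = V_G = 3.31 V.
Assume saturation: I_D = (k_n/2)(V_GS − V_t)² = (2.5/2)×(3.31 − 2.3)² = 1.25×1.01² = 1.27 mA.
V_DS = V_DD − I_D·R_D = 18 − 1.27×6.8 = 9.4 V.
Saturation requires V_DS ≥ V_GS − V_t = 1.01 V; 9.4 ≥ 1.01 ✓.

I_D ≈ 1.3 mA, V_DS ≈ 9.4 V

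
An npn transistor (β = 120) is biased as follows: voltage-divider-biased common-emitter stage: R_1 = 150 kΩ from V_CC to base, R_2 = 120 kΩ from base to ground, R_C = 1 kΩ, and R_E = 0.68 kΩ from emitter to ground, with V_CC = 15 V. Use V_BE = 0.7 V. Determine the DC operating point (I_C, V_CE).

I_C ≈ 4.8 mA, V_CE ≈ 6.9 V

Thevenize the base divider: V_Th = V_CC·R_2/(R_1+R_2) = 15×120/270 = 6.67 V, R_Th = R_1‖R_2 = 66.7 kΩ.
Base-emitter loop: V_Th = I_B·R_Th + V_BE + (β+1)I_B·R_E, so I_B = (6.67 − 0.7) / (66.7 + 121×0.68) = 0.0401 mA.
I_C = β·I_B = 120×0.0401 = 4.81 mA, and I_E = (β+1)I_B = 4.85 mA.
V_CE = V_CC − I_C·R_C − I_E·R_E = 15 − 4.81×1 − 4.85×0.68 = 6.9 V.
V_CE = 6.9 V > 0.2 V confirms active-region operation.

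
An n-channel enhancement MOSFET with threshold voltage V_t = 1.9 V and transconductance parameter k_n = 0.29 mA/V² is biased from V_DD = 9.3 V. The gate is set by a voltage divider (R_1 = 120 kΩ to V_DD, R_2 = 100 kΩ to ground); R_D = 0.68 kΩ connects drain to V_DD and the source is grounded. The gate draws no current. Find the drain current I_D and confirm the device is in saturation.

V_G = V_DD·R_2/(R_1+R_2) = 9.3×100/220 = 4.23 V. With the source grounded, V_GS = V_G = 4.23 V.
Assume saturation: I_D = (k_n/2)(V_GS − V_t)² = (0.29/2)×(4.23 − 1.9)² = 0.145×2.33² = 0.785 mA.
V_DS = V_DD − I_D·R_D = 9.3 − 0.785×0.68 = 8.77 V.
Saturation requires V_DS ≥ V_GS − V_t = 2.33 V; 8.77 ≥ 2.33 ✓.

I_D ≈ 0.79 mA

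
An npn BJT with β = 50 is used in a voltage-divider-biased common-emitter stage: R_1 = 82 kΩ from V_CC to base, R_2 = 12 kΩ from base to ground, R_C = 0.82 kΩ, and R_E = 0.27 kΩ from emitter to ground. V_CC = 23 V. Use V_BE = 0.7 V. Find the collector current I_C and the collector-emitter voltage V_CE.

I_C ≈ 4.6 mA, V_CE ≈ 18 V

Thevenize the base divider: V_Th = V_CC·R_2/(R_1+R_2) = 23×12/94 = 2.94 V, R_Th = R_1‖R_2 = 10.5 kΩ.
Base-emitter loop: V_Th = I_B·R_Th + V_BE + (β+1)I_B·R_E, so I_B = (2.94 − 0.7) / (10.5 + 51×0.27) = 0.0923 mA.
I_C = β·I_B = 50×0.0923 = 4.61 mA, and I_E = (β+1)I_B = 4.71 mA.
V_CE = V_CC − I_C·R_C − I_E·R_E = 23 − 4.61×0.82 − 4.71×0.27 = 17.9 V.
V_CE = 17.9 V > 0.2 V confirms active-region operation.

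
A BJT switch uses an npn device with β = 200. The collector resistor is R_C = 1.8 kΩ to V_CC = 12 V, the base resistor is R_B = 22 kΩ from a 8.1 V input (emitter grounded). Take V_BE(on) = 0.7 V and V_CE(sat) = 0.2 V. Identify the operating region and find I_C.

Assume active: I_B = (8.1 − 0.7)/22 = 0.336 mA, giving I_C = β·I_B = 67.3 mA.
But then V_CE = 12 − 67.3×1.8 = -109 V < V_CE(sat) = 0.2 V — impossible in the active region.
So the transistor is saturated. With V_CE = 0.2 V, I_C = (V_CC − 0.2)/R_C = 11.8/1.8 = 6.56 mA.
Check: β·I_B = 67.3 mA > I_C = 6.56 mA, confirming saturation.

saturation; I_C ≈ 6.6 mA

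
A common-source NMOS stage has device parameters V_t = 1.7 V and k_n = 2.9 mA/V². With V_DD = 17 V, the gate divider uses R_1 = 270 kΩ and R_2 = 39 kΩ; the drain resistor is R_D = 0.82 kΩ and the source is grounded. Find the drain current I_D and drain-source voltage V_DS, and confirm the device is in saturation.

I_D ≈ 0.29 mA, V_DS ≈ 17 V

V_G = V_DD·R_2/(R_1+R_2) = 17×39/309 = 2.15 V. With the source grounded, V_GS = V_G = 2.15 V.
Assume saturation: I_D = (k_n/2)(V_GS − V_t)² = (2.9/2)×(2.15 − 1.7)² = 1.45×0.446² = 0.288 mA.
V_DS = V_DD − I_D·R_D = 17 − 0.288×0.82 = 16.8 V.
Saturation requires V_DS ≥ V_GS − V_t = 0.446 V; 16.8 ≥ 0.446 ✓.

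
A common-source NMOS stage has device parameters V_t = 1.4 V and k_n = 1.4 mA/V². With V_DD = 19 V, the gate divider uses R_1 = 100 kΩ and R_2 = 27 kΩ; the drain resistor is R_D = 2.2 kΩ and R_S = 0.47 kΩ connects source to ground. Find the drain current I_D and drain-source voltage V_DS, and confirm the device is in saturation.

I_D ≈ 2 mA, V_DS ≈ 14 V

V_G = V_DD·R_2/(R_1+R_2) = 19×27/127 = 4.04 V.
Assume saturation: I_D = (k_n/2)(V_GS − V_t)² with V_GS = V_G − I_D·R_S = 4.04 − 0.47·I_D.
Substituting gives 0.155·I_D² − 2.74·I_D + 4.88 = 0, with roots I_D = 2.01 or 15.7 mA.
The root I_D = 15.7 mA gives V_GS = -3.33 V ≤ V_t, so take I_D = 2.01 mA.
Then V_GS = 3.09 V and V_DS = V_DD − I_D(R_D+R_S) = 19 − 2.01×2.67 = 13.6 V.
Saturation requires V_DS ≥ V_GS − V_t = 1.69 V; 13.6 ≥ 1.69 ✓.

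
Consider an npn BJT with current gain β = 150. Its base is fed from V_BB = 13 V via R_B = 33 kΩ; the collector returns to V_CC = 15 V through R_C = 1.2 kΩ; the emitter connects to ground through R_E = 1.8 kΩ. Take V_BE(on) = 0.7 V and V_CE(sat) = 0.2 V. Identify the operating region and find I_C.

saturation; I_C ≈ 4.9 mA

Assume active: I_B = (13 − 0.7)/(33 + 151×1.8) = 0.0404 mA, I_C = β·I_B = 6.05 mA.
Then V_CE = 15 − 6.05×1.2 − 6.09×1.8 = -3.23 V < 0.2 V — the active assumption fails.
Re-solve with V_CE = 0.2 V. KCL at the emitter: V_E/R_E = (V_BB−0.7−V_E)/R_B + (V_CC−0.2−V_E)/R_C, giving V_E = 8.95 V.
I_C = (V_CC − 0.2 − V_E)/R_C = (14.8 − 8.95)/1.2 = 4.87 mA.
Check: I_B = (12.3 − 8.95)/33 = 0.101 mA, and β·I_B = 15.2 mA > I_C, confirming saturation.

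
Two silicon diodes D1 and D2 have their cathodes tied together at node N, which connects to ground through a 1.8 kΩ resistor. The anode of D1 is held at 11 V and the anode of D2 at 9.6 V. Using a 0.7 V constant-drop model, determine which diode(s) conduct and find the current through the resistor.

Only D1 conducts; I_R ≈ 5.7 mA

Assume both conduct. Then node N would need to be at both 11−0.7 = 10.3 V and 9.6−0.7 = 8.9 V, which is impossible.
Assume only D1 conducts: V_N = 11 − 0.7 = 10.3 V, so I_R = 10.3/1.8 = 5.72 mA.
Check D2: its anode-to-cathode voltage is 9.6 − 10.3 = -0.7 V < 0.7 V, so it is off. The assumption is consistent.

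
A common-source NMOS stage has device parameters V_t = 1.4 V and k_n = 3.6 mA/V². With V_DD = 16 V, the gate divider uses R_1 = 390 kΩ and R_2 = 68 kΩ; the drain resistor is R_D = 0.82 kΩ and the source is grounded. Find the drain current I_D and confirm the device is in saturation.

V_G = V_DD·R_2/(R_1+R_2) = 16×68/458 = 2.38 V. With the source grounded, V_GS = V_G = 2.38 V.
Assume saturation: I_D = (k_n/2)(V_GS − V_t)² = (3.6/2)×(2.38 − 1.4)² = 1.8×0.976² = 1.71 mA.
V_DS = V_DD − I_D·R_D = 16 − 1.71×0.82 = 14.6 V.
Saturation requires V_DS ≥ V_GS − V_t = 0.976 V; 14.6 ≥ 0.976 ✓.

I_D ≈ 1.7 mA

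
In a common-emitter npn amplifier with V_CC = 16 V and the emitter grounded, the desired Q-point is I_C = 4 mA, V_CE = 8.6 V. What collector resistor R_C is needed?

R_C ≈ 1.9 kΩ

Collector loop: V_CC = I_C·R_C + V_CE.
R_C = (V_CC − V_CE)/I_C = (16 − 8.6)/4 = 1.85 kΩ.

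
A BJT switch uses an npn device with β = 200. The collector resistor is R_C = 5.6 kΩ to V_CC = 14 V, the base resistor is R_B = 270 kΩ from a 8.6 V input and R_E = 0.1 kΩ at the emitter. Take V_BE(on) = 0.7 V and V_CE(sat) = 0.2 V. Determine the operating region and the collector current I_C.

saturation; I_C ≈ 2.4 mA

Assume active: I_B = (8.6 − 0.7)/(270 + 201×0.1) = 0.0272 mA, I_C = β·I_B = 5.45 mA.
Then V_CE = 14 − 5.45×5.6 − 5.47×0.1 = -17 V < 0.2 V — the active assumption fails.
Re-solve with V_CE = 0.2 V. KCL at the emitter: V_E/R_E = (V_BB−0.7−V_E)/R_B + (V_CC−0.2−V_E)/R_C, giving V_E = 0.245 V.
I_C = (V_CC − 0.2 − V_E)/R_C = (13.8 − 0.245)/5.6 = 2.42 mA.
Check: I_B = (7.9 − 0.245)/270 = 0.0284 mA, and β·I_B = 5.67 mA > I_C, confirming saturation.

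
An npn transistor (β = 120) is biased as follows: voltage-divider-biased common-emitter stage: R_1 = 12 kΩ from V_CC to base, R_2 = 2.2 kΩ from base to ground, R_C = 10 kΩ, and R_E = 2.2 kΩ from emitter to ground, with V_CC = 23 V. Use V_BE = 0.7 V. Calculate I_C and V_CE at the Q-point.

Thevenize the base divider: V_Th = V_CC·R_2/(R_1+R_2) = 23×2.2/14.2 = 3.56 V, R_Th = R_1‖R_2 = 1.86 kΩ.
Base-emitter loop: V_Th = I_B·R_Th + V_BE + (β+1)I_B·R_E, so I_B = (3.56 − 0.7) / (1.86 + 121×2.2) = 0.0107 mA.
I_C = β·I_B = 120×0.0107 = 1.28 mA, and I_E = (β+1)I_B = 1.29 mA.
V_CE = V_CC − I_C·R_C − I_E·R_E = 23 − 1.28×10 − 1.29×2.2 = 7.34 V.
V_CE = 7.34 V > 0.2 V confirms active-region operation.

I_C ≈ 1.3 mA, V_CE ≈ 7.3 V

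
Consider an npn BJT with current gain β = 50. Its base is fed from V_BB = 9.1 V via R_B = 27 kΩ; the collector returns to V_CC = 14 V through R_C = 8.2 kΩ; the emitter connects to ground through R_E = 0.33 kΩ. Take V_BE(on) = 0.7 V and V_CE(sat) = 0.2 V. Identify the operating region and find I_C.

saturation; I_C ≈ 1.6 mA

Assume active: I_B = (9.1 − 0.7)/(27 + 51×0.33) = 0.192 mA, I_C = β·I_B = 9.58 mA.
Then V_CE = 14 − 9.58×8.2 − 9.77×0.33 = -67.8 V < 0.2 V — the active assumption fails.
Re-solve with V_CE = 0.2 V. KCL at the emitter: V_E/R_E = (V_BB−0.7−V_E)/R_B + (V_CC−0.2−V_E)/R_C, giving V_E = 0.625 V.
I_C = (V_CC − 0.2 − V_E)/R_C = (13.8 − 0.625)/8.2 = 1.61 mA.
Check: I_B = (8.4 − 0.625)/27 = 0.288 mA, and β·I_B = 14.4 mA > I_C, confirming saturation.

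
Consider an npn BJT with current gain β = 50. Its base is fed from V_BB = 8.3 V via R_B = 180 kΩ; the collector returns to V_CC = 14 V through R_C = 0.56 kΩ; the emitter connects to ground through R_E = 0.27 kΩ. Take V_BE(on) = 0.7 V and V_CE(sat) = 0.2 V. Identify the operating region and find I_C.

Assume active. Base-emitter loop: I_B = (V_BB − V_BE)/(R_B + (β+1)R_E) = (8.3 − 0.7)/(180 + 51×0.27) = 0.0392 mA.
I_C = β·I_B = 50×0.0392 = 1.96 mA.
V_CE = V_CC − I_C·R_C − I_E·R_E = 14 − 1.96×0.56 − 2×0.27 = 12.4 V > V_CE(sat), so the active-region assumption holds.

active; I_C ≈ 2 mA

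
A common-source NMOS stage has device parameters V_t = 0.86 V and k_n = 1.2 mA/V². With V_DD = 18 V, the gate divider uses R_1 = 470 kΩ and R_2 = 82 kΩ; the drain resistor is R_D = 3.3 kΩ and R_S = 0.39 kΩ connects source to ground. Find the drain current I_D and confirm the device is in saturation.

I_D ≈ 1.1 mA

V_G = V_DD·R_2/(R_1+R_2) = 18×82/552 = 2.67 V.
Assume saturation: I_D = (k_n/2)(V_GS − V_t)² with V_GS = V_G − I_D·R_S = 2.67 − 0.39·I_D.
Substituting gives 0.0913·I_D² − 1.85·I_D + 1.97 = 0, with roots I_D = 1.13 or 19.1 mA.
The root I_D = 19.1 mA gives V_GS = -4.79 V ≤ V_t, so take I_D = 1.13 mA.
Then V_GS = 2.23 V and V_DS = V_DD − I_D(R_D+R_S) = 18 − 1.13×3.69 = 13.8 V.
Saturation requires V_DS ≥ V_GS − V_t = 1.37 V; 13.8 ≥ 1.37 ✓.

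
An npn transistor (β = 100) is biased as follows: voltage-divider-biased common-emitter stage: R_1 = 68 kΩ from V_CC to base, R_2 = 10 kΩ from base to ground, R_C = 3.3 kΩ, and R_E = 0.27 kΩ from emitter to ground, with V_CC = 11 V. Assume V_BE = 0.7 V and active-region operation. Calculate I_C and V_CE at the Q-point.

Thevenize the base divider: V_Th = V_CC·R_2/(R_1+R_2) = 11×10/78 = 1.41 V, R_Th = R_1‖R_2 = 8.72 kΩ.
Base-emitter loop: V_Th = I_B·R_Th + V_BE + (β+1)I_B·R_E, so I_B = (1.41 − 0.7) / (8.72 + 101×0.27) = 0.0197 mA.
I_C = β·I_B = 100×0.0197 = 1.97 mA, and I_E = (β+1)I_B = 1.99 mA.
V_CE = V_CC − I_C·R_C − I_E·R_E = 11 − 1.97×3.3 − 1.99×0.27 = 3.95 V.
V_CE = 3.95 V > 0.2 V confirms active-region operation.

I_C ≈ 2 mA, V_CE ≈ 3.9 V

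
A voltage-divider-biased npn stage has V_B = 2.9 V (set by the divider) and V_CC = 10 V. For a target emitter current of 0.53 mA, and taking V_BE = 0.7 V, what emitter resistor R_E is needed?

V_E = V_B − V_BE = 2.9 − 0.7 = 2.2 V.
R_E = V_E / I_E = 2.2 / 0.53 = 4.15 kΩ.

R_E ≈ 4.2 kΩ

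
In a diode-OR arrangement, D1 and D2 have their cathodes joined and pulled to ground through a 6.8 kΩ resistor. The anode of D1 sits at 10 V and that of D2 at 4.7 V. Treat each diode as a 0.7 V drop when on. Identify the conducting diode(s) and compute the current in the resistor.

Only D1 conducts; I_R ≈ 1.4 mA

Assume both conduct. Then node N would need to be at both 10−0.7 = 9.3 V and 4.7−0.7 = 4 V, which is impossible.
Assume only D1 conducts: V_N = 10 − 0.7 = 9.3 V, so I_R = 9.3/6.8 = 1.37 mA.
Check D2: its anode-to-cathode voltage is 4.7 − 9.3 = -4.6 V < 0.7 V, so it is off. The assumption is consistent.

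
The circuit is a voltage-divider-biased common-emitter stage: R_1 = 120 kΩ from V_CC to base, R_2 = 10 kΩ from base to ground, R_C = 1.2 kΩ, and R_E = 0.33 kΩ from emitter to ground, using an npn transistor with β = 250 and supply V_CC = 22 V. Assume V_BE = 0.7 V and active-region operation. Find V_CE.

V_CE ≈ 18 V

Thevenize the base divider: V_Th = V_CC·R_2/(R_1+R_2) = 22×10/130 = 1.69 V, R_Th = R_1‖R_2 = 9.23 kΩ.
Base-emitter loop: V_Th = I_B·R_Th + V_BE + (β+1)I_B·R_E, so I_B = (1.69 − 0.7) / (9.23 + 251×0.33) = 0.0108 mA.
I_C = β·I_B = 250×0.0108 = 2.69 mA, and I_E = (β+1)I_B = 2.71 mA.
V_CE = V_CC − I_C·R_C − I_E·R_E = 22 − 2.69×1.2 − 2.71×0.33 = 17.9 V.
V_CE = 17.9 V > 0.2 V confirms active-region operation.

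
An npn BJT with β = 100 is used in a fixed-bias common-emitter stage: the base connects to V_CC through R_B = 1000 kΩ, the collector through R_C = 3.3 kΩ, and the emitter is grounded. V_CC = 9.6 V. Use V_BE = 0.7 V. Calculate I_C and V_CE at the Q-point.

Base loop: V_CC = I_B·R_B + V_BE, so I_B = (9.6 − 0.7)/1000 kΩ = 0.0089 mA.
In the active region I_C = β·I_B = 100 × 0.0089 = 0.89 mA.
Collector loop: V_CE = V_CC − I_C·R_C = 9.6 − 0.89×3.3 = 6.66 V.
Since V_CE = 6.66 V > V_CE(sat) ≈ 0.2 V, the transistor is in the active region as assumed.

I_C ≈ 0.89 mA, V_CE ≈ 6.7 V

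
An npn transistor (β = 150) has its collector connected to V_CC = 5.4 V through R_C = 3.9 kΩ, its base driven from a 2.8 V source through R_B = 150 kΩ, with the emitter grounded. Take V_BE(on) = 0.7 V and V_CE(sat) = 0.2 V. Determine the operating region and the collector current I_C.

saturation; I_C ≈ 1.3 mA

Assume active: I_B = (2.8 − 0.7)/150 = 0.014 mA, giving I_C = β·I_B = 2.1 mA.
But then V_CE = 5.4 − 2.1×3.9 = -2.79 V < V_CE(sat) = 0.2 V — impossible in the active region.
So the transistor is saturated. With V_CE = 0.2 V, I_C = (V_CC − 0.2)/R_C = 5.2/3.9 = 1.33 mA.
Check: β·I_B = 2.1 mA > I_C = 1.33 mA, confirming saturation.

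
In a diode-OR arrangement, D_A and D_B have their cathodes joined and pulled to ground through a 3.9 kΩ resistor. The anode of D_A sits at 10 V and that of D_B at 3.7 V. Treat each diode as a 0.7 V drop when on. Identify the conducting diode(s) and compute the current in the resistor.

Assume both conduct. Then node N would need to be at both 10−0.7 = 9.3 V and 3.7−0.7 = 3 V, which is impossible.
Assume only D_A conducts: V_N = 10 − 0.7 = 9.3 V, so I_R = 9.3/3.9 = 2.38 mA.
Check D_B: its anode-to-cathode voltage is 3.7 − 9.3 = -5.6 V < 0.7 V, so it is off. The assumption is consistent.

Only D_A conducts; I_R ≈ 2.4 mA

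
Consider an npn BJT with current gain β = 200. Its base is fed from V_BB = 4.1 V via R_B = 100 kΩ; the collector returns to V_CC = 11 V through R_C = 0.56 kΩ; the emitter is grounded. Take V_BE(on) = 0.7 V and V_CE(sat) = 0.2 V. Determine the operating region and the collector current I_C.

active; I_C ≈ 6.8 mA

Assume active. Base-emitter loop: I_B = (V_BB − V_BE)/R_B = (4.1 − 0.7)/100 = 0.034 mA.
I_C = β·I_B = 200×0.034 = 6.8 mA.
V_CE = V_CC − I_C·R_C = 11 − 6.8×0.56 = 7.19 V > V_CE(sat), so the active-region assumption holds.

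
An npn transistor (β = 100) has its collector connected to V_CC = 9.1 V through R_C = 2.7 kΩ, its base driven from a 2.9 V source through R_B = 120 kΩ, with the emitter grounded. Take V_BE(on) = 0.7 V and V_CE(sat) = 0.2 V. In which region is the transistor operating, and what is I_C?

active; I_C ≈ 1.8 mA

Assume active. Base-emitter loop: I_B = (V_BB − V_BE)/R_B = (2.9 − 0.7)/120 = 0.0183 mA.
I_C = β·I_B = 100×0.0183 = 1.83 mA.
V_CE = V_CC − I_C·R_C = 9.1 − 1.83×2.7 = 4.15 V > V_CE(sat), so the active-region assumption holds.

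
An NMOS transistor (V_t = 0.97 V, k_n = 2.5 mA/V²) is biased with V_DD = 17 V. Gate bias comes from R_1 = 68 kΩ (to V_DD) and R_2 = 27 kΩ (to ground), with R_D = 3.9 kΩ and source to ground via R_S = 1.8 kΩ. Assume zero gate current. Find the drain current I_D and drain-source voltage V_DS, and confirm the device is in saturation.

V_G = V_DD·R_2/(R_1+R_2) = 17×27/95 = 4.83 V.
Assume saturation: I_D = (k_n/2)(V_GS − V_t)² with V_GS = V_G − I_D·R_S = 4.83 − 1.8·I_D.
Substituting gives 4.05·I_D² − 18.4·I_D + 18.6 = 0, with roots I_D = 1.53 or 3.01 mA.
The root I_D = 3.01 mA gives V_GS = -0.581 V ≤ V_t, so take I_D = 1.53 mA.
Then V_GS = 2.08 V and V_DS = V_DD − I_D(R_D+R_S) = 17 − 1.53×5.7 = 8.28 V.
Saturation requires V_DS ≥ V_GS − V_t = 1.11 V; 8.28 ≥ 1.11 ✓.

I_D ≈ 1.5 mA, V_DS ≈ 8.3 V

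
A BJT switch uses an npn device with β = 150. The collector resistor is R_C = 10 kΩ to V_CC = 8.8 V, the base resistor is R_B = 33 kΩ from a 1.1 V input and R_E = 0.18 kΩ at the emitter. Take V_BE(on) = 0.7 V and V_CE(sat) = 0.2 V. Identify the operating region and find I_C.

Assume active: I_B = (1.1 − 0.7)/(33 + 151×0.18) = 0.00665 mA, I_C = β·I_B = 0.997 mA.
Then V_CE = 8.8 − 0.997×10 − 1×0.18 = -1.35 V < 0.2 V — the active assumption fails.
Re-solve with V_CE = 0.2 V. KCL at the emitter: V_E/R_E = (V_BB−0.7−V_E)/R_B + (V_CC−0.2−V_E)/R_C, giving V_E = 0.153 V.
I_C = (V_CC − 0.2 − V_E)/R_C = (8.6 − 0.153)/10 = 0.845 mA.
Check: I_B = (0.4 − 0.153)/33 = 0.00747 mA, and β·I_B = 1.12 mA > I_C, confirming saturation.

saturation; I_C ≈ 0.84 mA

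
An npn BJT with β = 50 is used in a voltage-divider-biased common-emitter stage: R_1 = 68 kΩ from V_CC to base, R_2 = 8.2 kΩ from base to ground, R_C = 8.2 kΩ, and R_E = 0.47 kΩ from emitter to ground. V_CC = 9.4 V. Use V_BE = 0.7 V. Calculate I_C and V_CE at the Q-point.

Thevenize the base divider: V_Th = V_CC·R_2/(R_1+R_2) = 9.4×8.2/76.2 = 1.01 V, R_Th = R_1‖R_2 = 7.32 kΩ.
Base-emitter loop: V_Th = I_B·R_Th + V_BE + (β+1)I_B·R_E, so I_B = (1.01 − 0.7) / (7.32 + 51×0.47) = 0.00996 mA.
I_C = β·I_B = 50×0.00996 = 0.498 mA, and I_E = (β+1)I_B = 0.508 mA.
V_CE = V_CC − I_C·R_C − I_E·R_E = 9.4 − 0.498×8.2 − 0.508×0.47 = 5.08 V.
V_CE = 5.08 V > 0.2 V confirms active-region operation.

I_C ≈ 0.5 mA, V_CE ≈ 5.1 V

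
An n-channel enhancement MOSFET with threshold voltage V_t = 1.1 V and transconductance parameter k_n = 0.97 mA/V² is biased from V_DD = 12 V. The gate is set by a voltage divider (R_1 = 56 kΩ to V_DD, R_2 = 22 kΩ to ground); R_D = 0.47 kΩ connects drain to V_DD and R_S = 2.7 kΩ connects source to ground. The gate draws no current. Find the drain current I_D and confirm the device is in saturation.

I_D ≈ 0.48 mA

V_G = V_DD·R_2/(R_1+R_2) = 12×22/78 = 3.38 V.
Assume saturation: I_D = (k_n/2)(V_GS − V_t)² with V_GS = V_G − I_D·R_S = 3.38 − 2.7·I_D.
Substituting gives 3.54·I_D² − 6.98·I_D + 2.53 = 0, with roots I_D = 0.478 or 1.5 mA.
The root I_D = 1.5 mA gives V_GS = -0.657 V ≤ V_t, so take I_D = 0.478 mA.
Then V_GS = 2.09 V and V_DS = V_DD − I_D(R_D+R_S) = 12 − 0.478×3.17 = 10.5 V.
Saturation requires V_DS ≥ V_GS − V_t = 0.993 V; 10.5 ≥ 0.993 ✓.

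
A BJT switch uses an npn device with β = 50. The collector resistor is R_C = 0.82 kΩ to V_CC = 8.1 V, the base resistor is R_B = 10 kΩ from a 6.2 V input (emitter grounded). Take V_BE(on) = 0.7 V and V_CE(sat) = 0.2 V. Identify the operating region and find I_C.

saturation; I_C ≈ 9.6 mA

Assume active: I_B = (6.2 − 0.7)/10 = 0.55 mA, giving I_C = β·I_B = 27.5 mA.
But then V_CE = 8.1 − 27.5×0.82 = -14.5 V < V_CE(sat) = 0.2 V — impossible in the active region.
So the transistor is saturated. With V_CE = 0.2 V, I_C = (V_CC − 0.2)/R_C = 7.9/0.82 = 9.63 mA.
Check: β·I_B = 27.5 mA > I_C = 9.63 mA, confirming saturation.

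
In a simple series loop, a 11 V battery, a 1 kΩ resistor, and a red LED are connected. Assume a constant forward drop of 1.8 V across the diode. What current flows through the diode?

I ≈ 9.2 mA

KVL around the loop: 11 = V_D + I·R = 1.8 + I × 1 kΩ.
So I = (11 − 1.8) / 1 kΩ = 9.2 / 1 = 9.2 mA.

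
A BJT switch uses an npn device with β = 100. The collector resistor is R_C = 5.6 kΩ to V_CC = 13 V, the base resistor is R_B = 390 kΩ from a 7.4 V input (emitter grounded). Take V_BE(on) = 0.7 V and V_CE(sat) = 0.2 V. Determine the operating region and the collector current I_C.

Assume active. Base-emitter loop: I_B = (V_BB − V_BE)/R_B = (7.4 − 0.7)/390 = 0.0172 mA.
I_C = β·I_B = 100×0.0172 = 1.72 mA.
V_CE = V_CC − I_C·R_C = 13 − 1.72×5.6 = 3.38 V > V_CE(sat), so the active-region assumption holds.

active; I_C ≈ 1.7 mA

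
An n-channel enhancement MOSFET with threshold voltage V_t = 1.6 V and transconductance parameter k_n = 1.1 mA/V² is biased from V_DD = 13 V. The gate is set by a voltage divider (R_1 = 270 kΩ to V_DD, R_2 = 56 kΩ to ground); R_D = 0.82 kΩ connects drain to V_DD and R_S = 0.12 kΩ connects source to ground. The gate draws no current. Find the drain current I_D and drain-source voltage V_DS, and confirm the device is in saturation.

V_G = V_DD·R_2/(R_1+R_2) = 13×56/326 = 2.23 V.
Assume saturation: I_D = (k_n/2)(V_GS − V_t)² with V_GS = V_G − I_D·R_S = 2.23 − 0.12·I_D.
Substituting gives 0.00792·I_D² − 1.08·I_D + 0.22 = 0, with roots I_D = 0.204 or 137 mA.
The root I_D = 137 mA gives V_GS = -14.2 V ≤ V_t, so take I_D = 0.204 mA.
Then V_GS = 2.21 V and V_DS = V_DD − I_D(R_D+R_S) = 13 − 0.204×0.94 = 12.8 V.
Saturation requires V_DS ≥ V_GS − V_t = 0.609 V; 12.8 ≥ 0.609 ✓.

I_D ≈ 0.2 mA, V_DS ≈ 13 V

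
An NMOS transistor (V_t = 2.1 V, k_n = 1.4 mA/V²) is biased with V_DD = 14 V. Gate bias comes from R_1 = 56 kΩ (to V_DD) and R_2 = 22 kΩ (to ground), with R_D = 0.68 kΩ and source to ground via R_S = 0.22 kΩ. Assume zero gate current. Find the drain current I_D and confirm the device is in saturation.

I_D ≈ 1.6 mA

V_G = V_DD·R_2/(R_1+R_2) = 14×22/78 = 3.95 V.
Assume saturation: I_D = (k_n/2)(V_GS − V_t)² with V_GS = V_G − I_D·R_S = 3.95 − 0.22·I_D.
Substituting gives 0.0339·I_D² − 1.57·I_D + 2.39 = 0, with roots I_D = 1.58 or 44.7 mA.
The root I_D = 44.7 mA gives V_GS = -5.9 V ≤ V_t, so take I_D = 1.58 mA.
Then V_GS = 3.6 V and V_DS = V_DD − I_D(R_D+R_S) = 14 − 1.58×0.9 = 12.6 V.
Saturation requires V_DS ≥ V_GS − V_t = 1.5 V; 12.6 ≥ 1.5 ✓.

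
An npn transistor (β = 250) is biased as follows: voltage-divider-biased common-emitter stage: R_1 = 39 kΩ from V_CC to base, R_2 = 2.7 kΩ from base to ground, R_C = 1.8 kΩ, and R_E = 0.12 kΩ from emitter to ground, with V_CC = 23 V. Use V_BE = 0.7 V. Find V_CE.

V_CE ≈ 11 V

Thevenize the base divider: V_Th = V_CC·R_2/(R_1+R_2) = 23×2.7/41.7 = 1.49 V, R_Th = R_1‖R_2 = 2.53 kΩ.
Base-emitter loop: V_Th = I_B·R_Th + V_BE + (β+1)I_B·R_E, so I_B = (1.49 − 0.7) / (2.53 + 251×0.12) = 0.0242 mA.
I_C = β·I_B = 250×0.0242 = 6.04 mA, and I_E = (β+1)I_B = 6.07 mA.
V_CE = V_CC − I_C·R_C − I_E·R_E = 23 − 6.04×1.8 − 6.07×0.12 = 11.4 V.
V_CE = 11.4 V > 0.2 V confirms active-region operation.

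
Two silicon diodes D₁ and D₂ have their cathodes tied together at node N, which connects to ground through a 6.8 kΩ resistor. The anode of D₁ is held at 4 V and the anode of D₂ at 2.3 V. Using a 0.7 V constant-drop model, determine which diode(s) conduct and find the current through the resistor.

Assume both conduct. Then node N would need to be at both 4−0.7 = 3.3 V and 2.3−0.7 = 1.6 V, which is impossible.
Assume only D₁ conducts: V_N = 4 − 0.7 = 3.3 V, so I_R = 3.3/6.8 = 0.485 mA.
Check D₂: its anode-to-cathode voltage is 2.3 − 3.3 = -1 V < 0.7 V, so it is off. The assumption is consistent.

Only D₁ conducts; I_R ≈ 0.49 mA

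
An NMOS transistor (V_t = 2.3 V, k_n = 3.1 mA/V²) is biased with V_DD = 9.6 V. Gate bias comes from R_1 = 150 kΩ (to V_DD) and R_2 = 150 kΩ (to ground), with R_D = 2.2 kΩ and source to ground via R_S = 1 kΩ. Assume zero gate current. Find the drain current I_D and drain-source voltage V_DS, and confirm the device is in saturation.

I_D ≈ 1.5 mA, V_DS ≈ 4.8 V

V_G = V_DD·R_2/(R_1+R_2) = 9.6×150/300 = 4.8 V.
Assume saturation: I_D = (k_n/2)(V_GS − V_t)² with V_GS = V_G − I_D·R_S = 4.8 − 1·I_D.
Substituting gives 1.55·I_D² − 8.75·I_D + 9.69 = 0, with roots I_D = 1.51 or 4.13 mA.
The root I_D = 4.13 mA gives V_GS = 0.667 V ≤ V_t, so take I_D = 1.51 mA.
Then V_GS = 3.29 V and V_DS = V_DD − I_D(R_D+R_S) = 9.6 − 1.51×3.2 = 4.76 V.
Saturation requires V_DS ≥ V_GS − V_t = 0.988 V; 4.76 ≥ 0.988 ✓.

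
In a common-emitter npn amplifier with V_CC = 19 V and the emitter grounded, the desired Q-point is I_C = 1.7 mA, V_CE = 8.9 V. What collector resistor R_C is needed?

Collector loop: V_CC = I_C·R_C + V_CE.
R_C = (V_CC − V_CE)/I_C = (19 − 8.9)/1.7 = 5.94 kΩ.

R_C ≈ 5.9 kΩ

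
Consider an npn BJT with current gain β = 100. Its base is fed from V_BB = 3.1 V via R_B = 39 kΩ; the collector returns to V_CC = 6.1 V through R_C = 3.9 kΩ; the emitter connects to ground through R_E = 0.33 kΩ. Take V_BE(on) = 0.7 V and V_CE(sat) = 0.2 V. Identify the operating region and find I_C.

Assume active: I_B = (3.1 − 0.7)/(39 + 101×0.33) = 0.0332 mA, I_C = β·I_B = 3.32 mA.
Then V_CE = 6.1 − 3.32×3.9 − 3.35×0.33 = -7.95 V < 0.2 V — the active assumption fails.
Re-solve with V_CE = 0.2 V. KCL at the emitter: V_E/R_E = (V_BB−0.7−V_E)/R_B + (V_CC−0.2−V_E)/R_C, giving V_E = 0.475 V.
I_C = (V_CC − 0.2 − V_E)/R_C = (5.9 − 0.475)/3.9 = 1.39 mA.
Check: I_B = (2.4 − 0.475)/39 = 0.0494 mA, and β·I_B = 4.94 mA > I_C, confirming saturation.

saturation; I_C ≈ 1.4 mA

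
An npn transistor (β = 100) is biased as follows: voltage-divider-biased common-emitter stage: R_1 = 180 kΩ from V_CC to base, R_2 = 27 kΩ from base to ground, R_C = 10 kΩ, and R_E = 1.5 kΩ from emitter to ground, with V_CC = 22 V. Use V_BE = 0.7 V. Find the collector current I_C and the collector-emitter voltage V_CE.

Thevenize the base divider: V_Th = V_CC·R_2/(R_1+R_2) = 22×27/207 = 2.87 V, R_Th = R_1‖R_2 = 23.5 kΩ.
Base-emitter loop: V_Th = I_B·R_Th + V_BE + (β+1)I_B·R_E, so I_B = (2.87 − 0.7) / (23.5 + 101×1.5) = 0.0124 mA.
I_C = β·I_B = 100×0.0124 = 1.24 mA, and I_E = (β+1)I_B = 1.25 mA.
V_CE = V_CC − I_C·R_C − I_E·R_E = 22 − 1.24×10 − 1.25×1.5 = 7.72 V.
V_CE = 7.72 V > 0.2 V confirms active-region operation.

I_C ≈ 1.2 mA, V_CE ≈ 7.7 V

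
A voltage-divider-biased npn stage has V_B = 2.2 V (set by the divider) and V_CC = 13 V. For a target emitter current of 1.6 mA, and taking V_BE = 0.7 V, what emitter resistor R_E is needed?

R_E ≈ 0.94 kΩ

V_E = V_B − V_BE = 2.2 − 0.7 = 1.5 V.
R_E = V_E / I_E = 1.5 / 1.6 = 0.938 kΩ.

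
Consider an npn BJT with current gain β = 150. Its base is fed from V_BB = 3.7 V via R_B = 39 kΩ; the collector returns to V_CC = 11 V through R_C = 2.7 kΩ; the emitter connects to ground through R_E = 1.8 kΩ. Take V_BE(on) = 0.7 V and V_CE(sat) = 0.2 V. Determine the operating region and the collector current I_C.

active; I_C ≈ 1.4 mA

Assume active. Base-emitter loop: I_B = (V_BB − V_BE)/(R_B + (β+1)R_E) = (3.7 − 0.7)/(39 + 151×1.8) = 0.00965 mA.
I_C = β·I_B = 150×0.00965 = 1.45 mA.
V_CE = V_CC − I_C·R_C − I_E·R_E = 11 − 1.45×2.7 − 1.46×1.8 = 4.47 V > V_CE(sat), so the active-region assumption holds.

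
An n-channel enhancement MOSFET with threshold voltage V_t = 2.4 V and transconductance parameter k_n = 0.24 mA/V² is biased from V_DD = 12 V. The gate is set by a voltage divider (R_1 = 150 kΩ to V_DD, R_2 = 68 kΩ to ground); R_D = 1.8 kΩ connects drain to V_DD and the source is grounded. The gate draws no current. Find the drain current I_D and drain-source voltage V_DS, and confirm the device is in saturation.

V_G = V_DD·R_2/(R_1+R_2) = 12×68/218 = 3.74 V. With the source grounded, V_GS = V_G = 3.74 V.
Assume saturation: I_D = (k_n/2)(V_GS − V_t)² = (0.24/2)×(3.74 − 2.4)² = 0.12×1.34² = 0.216 mA.
V_DS = V_DD − I_D·R_D = 12 − 0.216×1.8 = 11.6 V.
Saturation requires V_DS ≥ V_GS − V_t = 1.34 V; 11.6 ≥ 1.34 ✓.

I_D ≈ 0.22 mA, V_DS ≈ 12 V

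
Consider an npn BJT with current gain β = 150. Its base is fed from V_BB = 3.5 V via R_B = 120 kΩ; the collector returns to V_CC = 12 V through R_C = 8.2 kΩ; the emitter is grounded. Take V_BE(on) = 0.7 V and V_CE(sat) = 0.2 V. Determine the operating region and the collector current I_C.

Assume active: I_B = (3.5 − 0.7)/120 = 0.0233 mA, giving I_C = β·I_B = 3.5 mA.
But then V_CE = 12 − 3.5×8.2 = -16.7 V < V_CE(sat) = 0.2 V — impossible in the active region.
So the transistor is saturated. With V_CE = 0.2 V, I_C = (V_CC − 0.2)/R_C = 11.8/8.2 = 1.44 mA.
Check: β·I_B = 3.5 mA > I_C = 1.44 mA, confirming saturation.

saturation; I_C ≈ 1.4 mA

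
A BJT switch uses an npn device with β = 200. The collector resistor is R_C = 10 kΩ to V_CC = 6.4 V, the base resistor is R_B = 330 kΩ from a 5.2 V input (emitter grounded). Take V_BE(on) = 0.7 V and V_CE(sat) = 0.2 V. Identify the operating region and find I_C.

saturation; I_C ≈ 0.62 mA

Assume active: I_B = (5.2 − 0.7)/330 = 0.0136 mA, giving I_C = β·I_B = 2.73 mA.
But then V_CE = 6.4 − 2.73×10 = -20.9 V < V_CE(sat) = 0.2 V — impossible in the active region.
So the transistor is saturated. With V_CE = 0.2 V, I_C = (V_CC − 0.2)/R_C = 6.2/10 = 0.62 mA.
Check: β·I_B = 2.73 mA > I_C = 0.62 mA, confirming saturation.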